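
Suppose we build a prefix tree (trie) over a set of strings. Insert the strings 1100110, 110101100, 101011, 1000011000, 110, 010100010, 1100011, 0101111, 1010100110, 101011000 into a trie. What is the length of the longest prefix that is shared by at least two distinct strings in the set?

6

Equivalently: take the maximum, over all pairs, of their longest common prefix length.
e.g. "101011" and "101011000" share the prefix "101011" of length 6; no pair shares a longer one.
Longest shared-prefix length: 6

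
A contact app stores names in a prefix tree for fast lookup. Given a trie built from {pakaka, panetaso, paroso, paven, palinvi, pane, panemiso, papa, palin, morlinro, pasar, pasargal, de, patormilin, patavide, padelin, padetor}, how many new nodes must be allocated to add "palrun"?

"pal" is already a path in the trie; the remaining "run" must be added.
New nodes needed: |"palrun"| − 3 = 6 − 3 = 3.

3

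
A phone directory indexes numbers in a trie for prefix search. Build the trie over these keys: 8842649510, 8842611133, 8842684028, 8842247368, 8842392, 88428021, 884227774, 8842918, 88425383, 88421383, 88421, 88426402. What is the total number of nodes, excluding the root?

For each word, the new-node count is its length minus the longest prefix already in the trie:
  "8842649510" → 10 new (8, 8, 4, 2, 6, 4, 9, 5, 1, 0)
  "8842611133" → prefix "88426" already present; 5 new (1, 1, 1, 3, 3)
  "8842684028" → prefix "88426" already present; 5 new (8, 4, 0, 2, 8)
  "8842247368" → prefix "8842" already present; 6 new (2, 4, 7, 3, 6, 8)
  "8842392" → prefix "8842" already present; 3 new (3, 9, 2)
  "88428021" → prefix "8842" already present; 4 new (8, 0, 2, 1)
  "884227774" → prefix "88422" already present; 4 new (7, 7, 7, 4)
  "8842918" → prefix "8842" already present; 3 new (9, 1, 8)
  "88425383" → prefix "8842" already present; 4 new (5, 3, 8, 3)
  "88421383" → prefix "8842" already present; 4 new (1, 3, 8, 3)
  "88421" → prefix "88421" already present; 0 new (none)
  "88426402" → prefix "884264" already present; 2 new (0, 2)
Total nodes = 10 + 5 + 5 + 6 + 3 + 4 + 4 + 3 + 4 + 4 + 0 + 2 = 50

50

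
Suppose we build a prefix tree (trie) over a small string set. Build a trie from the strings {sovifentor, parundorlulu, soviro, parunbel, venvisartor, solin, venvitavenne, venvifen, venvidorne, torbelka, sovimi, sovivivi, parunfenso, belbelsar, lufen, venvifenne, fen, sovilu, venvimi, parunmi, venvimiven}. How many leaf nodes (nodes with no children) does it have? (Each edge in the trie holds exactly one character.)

19

Leaves are exactly the stored words that no other stored word extends.
Those words: "belbelsar", "fen", "lufen", "parunbel", "parundorlulu", "parunfenso", "parunmi", "solin", "sovifentor", "sovilu", "sovimi", "soviro", "sovivivi", "torbelka", "venvidorne", "venvifenne", "venvimiven", "venvisartor", "venvitavenne"
Leaf count: 19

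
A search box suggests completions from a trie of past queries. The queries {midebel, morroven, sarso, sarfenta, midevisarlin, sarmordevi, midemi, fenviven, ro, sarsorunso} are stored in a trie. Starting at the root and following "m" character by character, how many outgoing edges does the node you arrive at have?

2

Follow the path "m" to its node, then look at its outgoing edges.
Characters that immediately follow "m" among the stored strings: {i, o}.
That node has 2 child edges.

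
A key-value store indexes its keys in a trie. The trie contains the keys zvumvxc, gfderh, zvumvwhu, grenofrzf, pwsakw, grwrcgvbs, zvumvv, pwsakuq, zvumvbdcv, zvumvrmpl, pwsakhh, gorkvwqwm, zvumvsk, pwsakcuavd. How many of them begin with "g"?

4

Walk to "g"; the words in its subtree are exactly those with that prefix.
Matches: "gfderh", "gorkvwqwm", "grenofrzf", "grwrcgvbs"
Count: 4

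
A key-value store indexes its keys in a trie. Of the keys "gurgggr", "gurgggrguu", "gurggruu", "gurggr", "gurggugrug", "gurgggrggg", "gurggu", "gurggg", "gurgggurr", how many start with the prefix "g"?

9

Walk to "g"; the words in its subtree are exactly those with that prefix.
Matches: "gurggg", "gurgggr", "gurgggrggg", "gurgggrguu", "gurgggurr", "gurggr", "gurggruu", "gurggu", "gurggugrug"
Count: 9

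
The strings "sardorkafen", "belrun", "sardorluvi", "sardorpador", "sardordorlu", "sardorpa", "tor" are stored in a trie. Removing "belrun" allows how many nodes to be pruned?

6

A node on "belrun"'s path can go only if nothing else ends at it or branches off below it.
No other word shares any prefix with "belrun", so all 6 of its nodes go.
Nodes removed: 6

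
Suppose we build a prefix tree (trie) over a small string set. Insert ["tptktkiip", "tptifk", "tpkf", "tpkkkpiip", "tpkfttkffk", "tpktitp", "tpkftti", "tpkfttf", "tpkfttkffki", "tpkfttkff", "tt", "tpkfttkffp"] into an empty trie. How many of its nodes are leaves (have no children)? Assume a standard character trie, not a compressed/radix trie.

9

A leaf is a node with no children — equivalently, the end of a word that is not a proper prefix of any other stored word.
Those words: "tpkfttf", "tpkftti", "tpkfttkffki", "tpkfttkffp", "tpkkkpiip", "tpktitp", "tptifk", "tptktkiip", "tt"
Leaf count: 9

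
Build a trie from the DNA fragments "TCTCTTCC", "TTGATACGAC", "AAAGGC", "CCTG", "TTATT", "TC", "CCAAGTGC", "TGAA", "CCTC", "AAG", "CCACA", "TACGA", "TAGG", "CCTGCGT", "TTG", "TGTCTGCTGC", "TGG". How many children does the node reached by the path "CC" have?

2

Walk "CC" from the root, arriving at one node.
Characters that immediately follow "CC" among the stored strings: {A, T}.
That node has 2 child edges.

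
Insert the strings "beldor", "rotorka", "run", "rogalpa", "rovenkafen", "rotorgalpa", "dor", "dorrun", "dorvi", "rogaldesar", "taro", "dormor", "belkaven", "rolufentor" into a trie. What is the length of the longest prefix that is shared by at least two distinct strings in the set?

5

The deepest shared node is where two words last agree before diverging.
e.g. "rogaldesar" and "rogalpa" share the prefix "rogal" of length 5; no pair shares a longer one.
Longest shared-prefix length: 5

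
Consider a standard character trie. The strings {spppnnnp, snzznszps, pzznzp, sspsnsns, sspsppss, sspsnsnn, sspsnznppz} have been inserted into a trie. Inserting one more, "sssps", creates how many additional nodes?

3

The longest prefix of "sssps" already in the trie is "ss" (length 2).
New nodes needed: |"sssps"| − 2 = 5 − 2 = 3.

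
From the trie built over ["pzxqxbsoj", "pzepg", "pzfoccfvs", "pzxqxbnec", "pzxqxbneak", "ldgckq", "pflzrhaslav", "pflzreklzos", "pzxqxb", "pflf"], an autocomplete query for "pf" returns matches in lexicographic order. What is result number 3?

pflzrhaslav

Words with prefix "pf", in lexicographic order: "pflf", "pflzreklzos", "pflzrhaslav"
The 3rd is pflzrhaslav.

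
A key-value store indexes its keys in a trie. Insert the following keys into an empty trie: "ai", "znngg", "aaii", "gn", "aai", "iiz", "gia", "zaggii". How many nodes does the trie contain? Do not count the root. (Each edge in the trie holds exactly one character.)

Trie structure (* marks end of a word):
(root)
├─ a
│  ├─ a
│  │  └─ i *
│  │     └─ i *
│  └─ i *
├─ g
│  ├─ i
│  │  └─ a *
│  └─ n *
├─ i
│  └─ i
│     └─ z *
└─ z
   ├─ a
   │  └─ g
   │     └─ g
   │        └─ i
   │           └─ i *
   └─ n
      └─ n
         └─ g
            └─ g *
Counting every labelled node above: 22.

22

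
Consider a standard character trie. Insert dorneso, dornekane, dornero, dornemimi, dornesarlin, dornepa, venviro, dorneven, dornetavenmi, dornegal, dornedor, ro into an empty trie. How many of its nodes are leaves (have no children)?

12

A leaf is a node with no children — equivalently, the end of a word that is not a proper prefix of any other stored word.
Those words: "dornedor", "dornegal", "dornekane", "dornemimi", "dornepa", "dornero", "dornesarlin", "dorneso", "dornetavenmi", "dorneven", "ro", "venviro"
Leaf count: 12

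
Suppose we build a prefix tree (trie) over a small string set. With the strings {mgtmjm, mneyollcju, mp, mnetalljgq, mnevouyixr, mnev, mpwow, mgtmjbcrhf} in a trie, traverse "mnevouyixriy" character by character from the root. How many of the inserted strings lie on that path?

2

Check each prefix of "mnevouyixriy" against the stored set — each match is an end-marker on the path.
Prefixes of the query that are stored words: "mnev", "mnevouyixr"
Count: 2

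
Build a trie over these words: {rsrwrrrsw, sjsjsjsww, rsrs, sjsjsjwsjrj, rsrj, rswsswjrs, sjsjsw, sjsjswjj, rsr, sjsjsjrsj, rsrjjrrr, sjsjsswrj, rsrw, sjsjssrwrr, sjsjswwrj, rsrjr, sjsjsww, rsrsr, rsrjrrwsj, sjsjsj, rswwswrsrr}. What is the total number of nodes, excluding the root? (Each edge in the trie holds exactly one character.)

66

Count nodes per top-level branch (shared prefixes stored once):
  'r'-branch (rsr, rsrj, rsrjjrrr, rsrjr, rsrjrrwsj, rsrs, rsrsr, rsrw, rsrwrrrsw, rswsswjrs, rswwswrsrr): 35 nodes
  's'-branch (sjsjsj, sjsjsjrsj, sjsjsjsww, sjsjsjwsjrj, sjsjssrwrr, sjsjsswrj, sjsjsw, sjsjswjj, sjsjsww, sjsjswwrj): 31 nodes
Sum: 66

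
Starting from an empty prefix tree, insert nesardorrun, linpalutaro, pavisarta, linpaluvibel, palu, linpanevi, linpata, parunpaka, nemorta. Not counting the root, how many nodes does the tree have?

56

Count nodes per top-level branch (shared prefixes stored once):
  'l'-branch (linpalutaro, linpaluvibel, linpanevi, linpata): 22 nodes
  'n'-branch (nemorta, nesardorrun): 16 nodes
  'p'-branch (palu, parunpaka, pavisarta): 18 nodes
Sum: 56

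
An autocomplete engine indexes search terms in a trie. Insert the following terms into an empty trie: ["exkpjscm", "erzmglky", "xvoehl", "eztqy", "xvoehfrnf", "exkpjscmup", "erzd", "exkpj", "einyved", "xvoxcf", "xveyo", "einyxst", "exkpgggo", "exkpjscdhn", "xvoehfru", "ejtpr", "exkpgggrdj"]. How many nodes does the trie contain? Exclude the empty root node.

62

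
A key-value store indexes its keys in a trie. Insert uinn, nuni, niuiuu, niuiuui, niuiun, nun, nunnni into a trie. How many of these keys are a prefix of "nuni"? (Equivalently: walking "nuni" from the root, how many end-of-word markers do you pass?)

Walk "nuni" from the root; an end-of-word marker is hit whenever a stored word is a prefix of "nuni".
Prefixes of the query that are stored words: "nun", "nuni"
Count: 2

2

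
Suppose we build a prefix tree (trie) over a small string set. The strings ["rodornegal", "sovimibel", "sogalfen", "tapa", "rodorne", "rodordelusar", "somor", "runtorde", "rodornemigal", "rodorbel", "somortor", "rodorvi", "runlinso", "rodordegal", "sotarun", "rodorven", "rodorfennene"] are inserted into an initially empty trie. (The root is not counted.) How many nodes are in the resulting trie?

81

Trace insertions, counting only characters that open a new branch:
  "rodornegal" → 10 new (r, o, d, o, r, n, e, g, a, l)
  "sovimibel" → 9 new (s, o, v, i, m, i, b, e, l)
  "sogalfen" → prefix "so" already present; 6 new (g, a, l, f, e, n)
  "tapa" → 4 new (t, a, p, a)
  "rodorne" → prefix "rodorne" already present; 0 new (none)
  "rodordelusar" → prefix "rodor" already present; 7 new (d, e, l, u, s, a, r)
  "somor" → prefix "so" already present; 3 new (m, o, r)
  "runtorde" → prefix "r" already present; 7 new (u, n, t, o, r, d, e)
  "rodornemigal" → prefix "rodorne" already present; 5 new (m, i, g, a, l)
  "rodorbel" → prefix "rodor" already present; 3 new (b, e, l)
  "somortor" → prefix "somor" already present; 3 new (t, o, r)
  "rodorvi" → prefix "rodor" already present; 2 new (v, i)
  "runlinso" → prefix "run" already present; 5 new (l, i, n, s, o)
  "rodordegal" → prefix "rodorde" already present; 3 new (g, a, l)
  "sotarun" → prefix "so" already present; 5 new (t, a, r, u, n)
  "rodorven" → prefix "rodorv" already present; 2 new (e, n)
  "rodorfennene" → prefix "rodor" already present; 7 new (f, e, n, n, e, n, e)
Total nodes = 10 + 9 + 6 + 4 + 0 + 7 + 3 + 7 + 5 + 3 + 3 + 2 + 5 + 3 + 5 + 2 + 7 = 81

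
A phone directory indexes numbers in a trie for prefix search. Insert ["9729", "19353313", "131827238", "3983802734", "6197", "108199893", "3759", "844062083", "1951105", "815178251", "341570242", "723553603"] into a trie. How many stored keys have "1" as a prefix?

4

Walk to "1"; the words in its subtree are exactly those with that prefix.
Matches: "108199893", "131827238", "19353313", "1951105"
Count: 4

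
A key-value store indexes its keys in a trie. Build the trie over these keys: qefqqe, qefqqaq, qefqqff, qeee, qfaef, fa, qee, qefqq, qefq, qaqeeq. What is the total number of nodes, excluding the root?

23

For each word, the new-node count is its length minus the longest prefix already in the trie:
  "qefqqe" → 6 new (q, e, f, q, q, e)
  "qefqqaq" → prefix "qefqq" already present; 2 new (a, q)
  "qefqqff" → prefix "qefqq" already present; 2 new (f, f)
  "qeee" → prefix "qe" already present; 2 new (e, e)
  "qfaef" → prefix "q" already present; 4 new (f, a, e, f)
  "fa" → 2 new (f, a)
  "qee" → prefix "qee" already present; 0 new (none)
  "qefqq" → prefix "qefqq" already present; 0 new (none)
  "qefq" → prefix "qefq" already present; 0 new (none)
  "qaqeeq" → prefix "q" already present; 5 new (a, q, e, e, q)
Total nodes = 6 + 2 + 2 + 2 + 4 + 2 + 0 + 0 + 0 + 5 = 23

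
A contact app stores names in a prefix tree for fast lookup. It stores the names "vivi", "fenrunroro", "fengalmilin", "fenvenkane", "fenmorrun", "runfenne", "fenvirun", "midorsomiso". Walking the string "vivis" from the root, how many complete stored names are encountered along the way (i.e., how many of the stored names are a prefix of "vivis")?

Check each prefix of "vivis" against the stored set — each match is an end-marker on the path.
Prefixes of the query that are stored words: "vivi"
Count: 1

1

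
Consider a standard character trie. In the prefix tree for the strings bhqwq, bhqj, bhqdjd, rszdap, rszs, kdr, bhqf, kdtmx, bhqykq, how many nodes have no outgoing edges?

9

Leaves are exactly the stored words that no other stored word extends.
Those words: "bhqdjd", "bhqf", "bhqj", "bhqwq", "bhqykq", "kdr", "kdtmx", "rszdap", "rszs"
Leaf count: 9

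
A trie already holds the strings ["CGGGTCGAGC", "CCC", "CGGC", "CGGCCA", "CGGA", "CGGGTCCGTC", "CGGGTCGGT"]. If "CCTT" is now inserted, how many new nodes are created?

2

Walking "CCTT" from the root, the first 2 characters ("CC") follow existing edges; "T" is the first miss.
New nodes needed: |"CCTT"| − 2 = 4 − 2 = 2.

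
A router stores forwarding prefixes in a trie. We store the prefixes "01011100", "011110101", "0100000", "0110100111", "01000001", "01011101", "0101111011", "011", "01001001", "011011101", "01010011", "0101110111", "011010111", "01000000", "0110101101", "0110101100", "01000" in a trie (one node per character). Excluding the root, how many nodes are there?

Trace insertions, counting only characters that open a new branch:
  "01011100" → 8 new (0, 1, 0, 1, 1, 1, 0, 0)
  "011110101" → prefix "01" already present; 7 new (1, 1, 1, 0, 1, 0, 1)
  "0100000" → prefix "010" already present; 4 new (0, 0, 0, 0)
  "0110100111" → prefix "011" already present; 7 new (0, 1, 0, 0, 1, 1, 1)
  "01000001" → prefix "0100000" already present; 1 new (1)
  "01011101" → prefix "0101110" already present; 1 new (1)
  "0101111011" → prefix "010111" already present; 4 new (1, 0, 1, 1)
  "011" → prefix "011" already present; 0 new (none)
  "01001001" → prefix "0100" already present; 4 new (1, 0, 0, 1)
  "011011101" → prefix "01101" already present; 4 new (1, 1, 0, 1)
  "01010011" → prefix "0101" already present; 4 new (0, 0, 1, 1)
  "0101110111" → prefix "01011101" already present; 2 new (1, 1)
  "011010111" → prefix "011010" already present; 3 new (1, 1, 1)
  "01000000" → prefix "0100000" already present; 1 new (0)
  "0110101101" → prefix "01101011" already present; 2 new (0, 1)
  "0110101100" → prefix "011010110" already present; 1 new (0)
  "01000" → prefix "01000" already present; 0 new (none)
Total nodes = 8 + 7 + 4 + 7 + 1 + 1 + 4 + 0 + 4 + 4 + 4 + 2 + 3 + 1 + 2 + 1 + 0 = 53

53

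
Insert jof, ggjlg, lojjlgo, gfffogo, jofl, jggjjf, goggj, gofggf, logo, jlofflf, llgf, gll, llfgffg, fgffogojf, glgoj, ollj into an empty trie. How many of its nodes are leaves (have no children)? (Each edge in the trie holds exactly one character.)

Leaves are exactly the stored words that no other stored word extends.
Those words: "fgffogojf", "gfffogo", "ggjlg", "glgoj", "gll", "gofggf", "goggj", "jggjjf", "jlofflf", "jofl", "llfgffg", "llgf", "logo", "lojjlgo", "ollj"
Leaf count: 15

15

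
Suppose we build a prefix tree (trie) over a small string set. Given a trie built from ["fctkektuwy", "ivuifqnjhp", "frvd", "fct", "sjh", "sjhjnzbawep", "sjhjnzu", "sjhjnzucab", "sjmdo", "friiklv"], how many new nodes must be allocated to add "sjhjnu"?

Walking "sjhjnu" from the root, the first 5 characters ("sjhjn") follow existing edges; "u" is the first miss.
So 6 − 5 = 1 new nodes.

1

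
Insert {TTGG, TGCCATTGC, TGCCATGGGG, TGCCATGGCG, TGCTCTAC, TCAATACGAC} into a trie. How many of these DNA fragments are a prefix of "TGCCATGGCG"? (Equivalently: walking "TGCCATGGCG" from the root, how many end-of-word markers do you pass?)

Traverse "TGCCATGGCG" character by character; count nodes along the way that are marked as word ends.
Prefixes of the query that are stored words: "TGCCATGGCG"
Count: 1

1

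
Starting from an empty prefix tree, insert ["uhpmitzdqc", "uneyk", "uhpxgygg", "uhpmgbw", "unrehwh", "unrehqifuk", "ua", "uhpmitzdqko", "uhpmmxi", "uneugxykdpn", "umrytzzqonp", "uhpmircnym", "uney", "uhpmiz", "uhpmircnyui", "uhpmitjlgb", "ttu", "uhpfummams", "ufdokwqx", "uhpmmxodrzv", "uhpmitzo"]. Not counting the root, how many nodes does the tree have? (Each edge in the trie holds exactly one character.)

91

Count nodes per top-level branch (shared prefixes stored once):
  't'-branch (ttu): 3 nodes
  'u'-branch (ua, ufdokwqx, uhpfummams, uhpmgbw, uhpmircnym, uhpmircnyui, uhpmitjlgb, uhpmitzdqc, uhpmitzdqko, uhpmitzo, uhpmiz, uhpmmxi, uhpmmxodrzv, uhpxgygg, umrytzzqonp, uneugxykdpn, uney, uneyk, unrehqifuk, unrehwh): 88 nodes
Sum: 91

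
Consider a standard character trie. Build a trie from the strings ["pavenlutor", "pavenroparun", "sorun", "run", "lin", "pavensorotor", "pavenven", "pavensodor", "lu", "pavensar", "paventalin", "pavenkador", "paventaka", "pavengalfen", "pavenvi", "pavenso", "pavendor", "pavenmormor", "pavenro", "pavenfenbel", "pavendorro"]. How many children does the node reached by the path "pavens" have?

The children of the "pavens" node are the distinct next characters among strings starting with "pavens".
Characters that immediately follow "pavens" among the stored strings: {a, o}.
That node has 2 child edges.

2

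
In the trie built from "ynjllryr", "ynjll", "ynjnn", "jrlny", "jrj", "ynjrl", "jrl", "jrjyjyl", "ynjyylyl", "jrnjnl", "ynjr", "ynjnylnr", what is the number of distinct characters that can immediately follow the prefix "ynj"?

Follow the path "ynj" to its node, then look at its outgoing edges.
Characters that immediately follow "ynj" among the stored strings: {l, n, r, y}.
That node has 4 child edges.

4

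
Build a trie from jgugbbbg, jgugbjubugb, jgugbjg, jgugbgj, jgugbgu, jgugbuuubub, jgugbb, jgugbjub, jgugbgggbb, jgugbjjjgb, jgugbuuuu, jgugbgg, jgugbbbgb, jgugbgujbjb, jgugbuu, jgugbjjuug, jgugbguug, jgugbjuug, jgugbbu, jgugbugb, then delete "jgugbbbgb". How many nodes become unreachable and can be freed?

1

A node on "jgugbbbgb"'s path can go only if nothing else ends at it or branches off below it.
The suffix "b" (1 node) is used only by "jgugbbbgb"; "jgugbbbg" is itself a stored word, so pruning stops there.
Nodes removed: 1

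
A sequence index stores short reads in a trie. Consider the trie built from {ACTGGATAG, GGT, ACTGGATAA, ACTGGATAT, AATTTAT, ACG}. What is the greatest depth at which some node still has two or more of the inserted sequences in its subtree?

8

Look for the deepest trie node that still has at least two words in its subtree.
e.g. "ACTGGATAA" and "ACTGGATAG" share the prefix "ACTGGATA" of length 8; no pair shares a longer one.
Longest shared-prefix length: 8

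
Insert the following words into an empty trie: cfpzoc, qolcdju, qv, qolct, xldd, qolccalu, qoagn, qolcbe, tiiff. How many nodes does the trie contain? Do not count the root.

33

Count nodes per top-level branch (shared prefixes stored once):
  'c'-branch (cfpzoc): 6 nodes
  'q'-branch (qoagn, qolcbe, qolccalu, qolcdju, qolct, qv): 18 nodes
  't'-branch (tiiff): 5 nodes
  'x'-branch (xldd): 4 nodes
Sum: 33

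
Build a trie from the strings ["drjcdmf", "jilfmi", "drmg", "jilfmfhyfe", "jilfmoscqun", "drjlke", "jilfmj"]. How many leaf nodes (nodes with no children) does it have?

7

Leaves are exactly the stored words that no other stored word extends.
Those words: "drjcdmf", "drjlke", "drmg", "jilfmfhyfe", "jilfmi", "jilfmj", "jilfmoscqun"
Leaf count: 7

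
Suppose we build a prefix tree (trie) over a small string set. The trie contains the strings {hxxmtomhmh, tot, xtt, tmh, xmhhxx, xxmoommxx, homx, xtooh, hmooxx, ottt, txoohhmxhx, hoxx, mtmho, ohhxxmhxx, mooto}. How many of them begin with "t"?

Traverse to the node for "t", then collect every word in that subtree.
Words under "t": tmh, tot, txoohhmxhx
Count: 3

3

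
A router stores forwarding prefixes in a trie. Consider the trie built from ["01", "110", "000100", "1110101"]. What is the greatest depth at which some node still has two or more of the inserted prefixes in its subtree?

2

Look for the deepest trie node that still has at least two words in its subtree.
"110" and "1110101" agree on "11" (2 characters) before diverging; nothing deeper is shared.
Longest shared-prefix length: 2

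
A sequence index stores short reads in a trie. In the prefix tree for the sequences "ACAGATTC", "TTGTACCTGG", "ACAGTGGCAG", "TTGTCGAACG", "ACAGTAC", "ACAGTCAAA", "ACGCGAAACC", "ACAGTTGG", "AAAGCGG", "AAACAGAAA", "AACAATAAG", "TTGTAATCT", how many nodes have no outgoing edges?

12

Leaves are exactly the stored words that no other stored word extends.
Those words: "AAACAGAAA", "AAAGCGG", "AACAATAAG", "ACAGATTC", "ACAGTAC", "ACAGTCAAA", "ACAGTGGCAG", "ACAGTTGG", "ACGCGAAACC", "TTGTAATCT", "TTGTACCTGG", "TTGTCGAACG"
Leaf count: 12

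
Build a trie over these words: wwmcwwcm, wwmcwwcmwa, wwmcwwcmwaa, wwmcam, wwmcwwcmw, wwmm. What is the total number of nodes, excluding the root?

Count nodes per top-level branch (shared prefixes stored once):
  'w'-branch (wwmcam, wwmcwwcm, wwmcwwcmw, wwmcwwcmwa, wwmcwwcmwaa, wwmm): 14 nodes
Sum: 14

14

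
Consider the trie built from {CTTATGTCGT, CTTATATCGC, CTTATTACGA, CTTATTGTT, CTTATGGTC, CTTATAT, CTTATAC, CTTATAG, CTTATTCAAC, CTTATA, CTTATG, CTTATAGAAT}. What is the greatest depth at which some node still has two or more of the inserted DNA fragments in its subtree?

The deepest shared node is where two words last agree before diverging.
"CTTATAG" and "CTTATAGAAT" agree on "CTTATAG" (7 characters) before diverging; nothing deeper is shared.
Longest shared-prefix length: 7

7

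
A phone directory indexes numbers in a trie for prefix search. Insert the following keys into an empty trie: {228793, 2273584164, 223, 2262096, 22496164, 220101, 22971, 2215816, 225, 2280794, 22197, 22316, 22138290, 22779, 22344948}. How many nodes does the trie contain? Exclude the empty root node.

59

Trace insertions, counting only characters that open a new branch:
  "228793" → 6 new (2, 2, 8, 7, 9, 3)
  "2273584164" → prefix "22" already present; 8 new (7, 3, 5, 8, 4, 1, 6, 4)
  "223" → prefix "22" already present; 1 new (3)
  "2262096" → prefix "22" already present; 5 new (6, 2, 0, 9, 6)
  "22496164" → prefix "22" already present; 6 new (4, 9, 6, 1, 6, 4)
  "220101" → prefix "22" already present; 4 new (0, 1, 0, 1)
  "22971" → prefix "22" already present; 3 new (9, 7, 1)
  "2215816" → prefix "22" already present; 5 new (1, 5, 8, 1, 6)
  "225" → prefix "22" already present; 1 new (5)
  "2280794" → prefix "228" already present; 4 new (0, 7, 9, 4)
  "22197" → prefix "221" already present; 2 new (9, 7)
  "22316" → prefix "223" already present; 2 new (1, 6)
  "22138290" → prefix "221" already present; 5 new (3, 8, 2, 9, 0)
  "22779" → prefix "227" already present; 2 new (7, 9)
  "22344948" → prefix "223" already present; 5 new (4, 4, 9, 4, 8)
Total nodes = 6 + 8 + 1 + 5 + 6 + 4 + 3 + 5 + 1 + 4 + 2 + 2 + 5 + 2 + 5 = 59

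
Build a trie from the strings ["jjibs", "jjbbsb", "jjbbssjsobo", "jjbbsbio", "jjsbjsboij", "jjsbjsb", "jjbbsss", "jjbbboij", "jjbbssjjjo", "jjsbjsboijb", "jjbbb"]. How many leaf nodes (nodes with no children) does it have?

7

Leaves are exactly the stored words that no other stored word extends.
Those words: "jjbbboij", "jjbbsbio", "jjbbssjjjo", "jjbbssjsobo", "jjbbsss", "jjibs", "jjsbjsboijb"
Leaf count: 7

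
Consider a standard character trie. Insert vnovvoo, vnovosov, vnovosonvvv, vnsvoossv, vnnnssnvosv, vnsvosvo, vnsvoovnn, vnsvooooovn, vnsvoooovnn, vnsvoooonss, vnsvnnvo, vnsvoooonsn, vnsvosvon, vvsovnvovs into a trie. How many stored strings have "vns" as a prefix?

Traverse to the node for "vns", then collect every word in that subtree.
Words under "vns": vnsvnnvo, vnsvoooonsn, vnsvoooonss, vnsvooooovn, vnsvoooovnn, vnsvoossv, vnsvoovnn, vnsvosvo, vnsvosvon
Count: 9

9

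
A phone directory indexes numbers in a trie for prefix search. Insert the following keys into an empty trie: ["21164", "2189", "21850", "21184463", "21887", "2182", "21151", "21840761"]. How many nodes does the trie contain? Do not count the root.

24

Count nodes per top-level branch (shared prefixes stored once):
  '2'-branch (21151, 21164, 21184463, 2182, 21840761, 21850, 21887, 2189): 24 nodes
Sum: 24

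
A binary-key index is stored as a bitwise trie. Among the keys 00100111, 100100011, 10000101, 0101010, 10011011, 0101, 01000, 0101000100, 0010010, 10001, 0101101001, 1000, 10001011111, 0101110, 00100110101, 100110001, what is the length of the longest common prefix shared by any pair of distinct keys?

Equivalently: take the maximum, over all pairs, of their longest common prefix length.
"00100110101" and "00100111" agree on "0010011" (7 characters) before diverging; nothing deeper is shared.
Longest shared-prefix length: 7

7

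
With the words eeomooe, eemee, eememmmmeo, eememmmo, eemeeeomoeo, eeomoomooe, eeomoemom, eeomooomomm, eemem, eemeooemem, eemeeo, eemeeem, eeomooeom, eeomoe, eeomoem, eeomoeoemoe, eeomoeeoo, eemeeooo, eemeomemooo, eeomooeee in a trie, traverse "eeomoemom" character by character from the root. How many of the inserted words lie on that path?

3

Walk "eeomoemom" from the root; an end-of-word marker is hit whenever a stored word is a prefix of "eeomoemom".
Prefixes of the query that are stored words: "eeomoe", "eeomoem", "eeomoemom"
Count: 3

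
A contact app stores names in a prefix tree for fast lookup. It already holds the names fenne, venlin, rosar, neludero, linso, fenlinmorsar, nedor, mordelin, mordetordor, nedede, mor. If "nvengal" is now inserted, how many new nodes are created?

6

"n" is already a path in the trie; the remaining "vengal" must be added.
Each of the 6 remaining characters creates one node.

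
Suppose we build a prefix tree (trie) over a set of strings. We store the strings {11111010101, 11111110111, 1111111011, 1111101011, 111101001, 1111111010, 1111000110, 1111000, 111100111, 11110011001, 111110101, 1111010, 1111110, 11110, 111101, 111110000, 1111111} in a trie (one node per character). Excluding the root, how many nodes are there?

39

Count nodes per top-level branch (shared prefixes stored once):
  '1'-branch (11110, 1111000, 1111000110, 11110011001, 111100111, 111101, 1111010, 111101001, 111110000, 111110101, 11111010101, 1111101011, 1111110, 1111111, 1111111010, 1111111011, 11111110111): 39 nodes
Sum: 39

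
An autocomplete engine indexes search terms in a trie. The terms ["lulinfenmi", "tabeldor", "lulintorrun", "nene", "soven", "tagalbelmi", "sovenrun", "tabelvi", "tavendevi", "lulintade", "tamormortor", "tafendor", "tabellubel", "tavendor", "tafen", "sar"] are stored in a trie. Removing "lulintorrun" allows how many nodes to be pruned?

Walk "lulintorrun" from the leaf back toward the root, removing each node that no remaining word uses.
The suffix "orrun" (5 nodes) is used only by "lulintorrun"; the node for "lulint" still has the child "a", so pruning stops there.
Nodes removed: 5

5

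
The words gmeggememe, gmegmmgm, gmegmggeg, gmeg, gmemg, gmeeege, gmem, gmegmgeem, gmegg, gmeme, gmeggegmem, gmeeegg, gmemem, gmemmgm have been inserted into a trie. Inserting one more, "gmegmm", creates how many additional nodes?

"gmegmm" is already a full path in the trie; only an end-marker is added.
No new nodes are needed: 0.

0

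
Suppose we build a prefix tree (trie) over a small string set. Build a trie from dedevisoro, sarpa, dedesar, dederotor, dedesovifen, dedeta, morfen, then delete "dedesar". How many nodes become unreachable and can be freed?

Walk "dedesar" from the leaf back toward the root, removing each node that no remaining word uses.
The suffix "ar" (2 nodes) is used only by "dedesar"; the node for "dedes" still has the child "o", so pruning stops there.
Nodes removed: 2

2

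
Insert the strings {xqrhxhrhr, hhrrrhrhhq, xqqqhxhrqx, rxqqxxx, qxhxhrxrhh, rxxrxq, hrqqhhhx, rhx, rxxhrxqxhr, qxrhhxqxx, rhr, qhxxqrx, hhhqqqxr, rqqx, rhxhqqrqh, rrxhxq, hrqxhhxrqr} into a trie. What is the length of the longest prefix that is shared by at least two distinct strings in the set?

3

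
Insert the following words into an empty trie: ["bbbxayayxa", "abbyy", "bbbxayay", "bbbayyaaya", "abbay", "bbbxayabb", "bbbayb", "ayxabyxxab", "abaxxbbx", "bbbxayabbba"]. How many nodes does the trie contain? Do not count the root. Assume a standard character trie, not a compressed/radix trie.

For each word, the new-node count is its length minus the longest prefix already in the trie:
  "bbbxayayxa" → 10 new (b, b, b, x, a, y, a, y, x, a)
  "abbyy" → 5 new (a, b, b, y, y)
  "bbbxayay" → prefix "bbbxayay" already present; 0 new (none)
  "bbbayyaaya" → prefix "bbb" already present; 7 new (a, y, y, a, a, y, a)
  "abbay" → prefix "abb" already present; 2 new (a, y)
  "bbbxayabb" → prefix "bbbxaya" already present; 2 new (b, b)
  "bbbayb" → prefix "bbbay" already present; 1 new (b)
  "ayxabyxxab" → prefix "a" already present; 9 new (y, x, a, b, y, x, x, a, b)
  "abaxxbbx" → prefix "ab" already present; 6 new (a, x, x, b, b, x)
  "bbbxayabbba" → prefix "bbbxayabb" already present; 2 new (b, a)
Total nodes = 10 + 5 + 0 + 7 + 2 + 2 + 1 + 9 + 6 + 2 = 44

44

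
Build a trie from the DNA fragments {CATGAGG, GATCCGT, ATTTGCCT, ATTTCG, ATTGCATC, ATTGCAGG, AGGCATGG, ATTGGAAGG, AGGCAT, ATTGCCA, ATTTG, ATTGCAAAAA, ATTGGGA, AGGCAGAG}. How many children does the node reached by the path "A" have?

2

Follow the path "A" to its node, then look at its outgoing edges.
Characters that immediately follow "A" among the stored strings: {G, T}.
That node has 2 child edges.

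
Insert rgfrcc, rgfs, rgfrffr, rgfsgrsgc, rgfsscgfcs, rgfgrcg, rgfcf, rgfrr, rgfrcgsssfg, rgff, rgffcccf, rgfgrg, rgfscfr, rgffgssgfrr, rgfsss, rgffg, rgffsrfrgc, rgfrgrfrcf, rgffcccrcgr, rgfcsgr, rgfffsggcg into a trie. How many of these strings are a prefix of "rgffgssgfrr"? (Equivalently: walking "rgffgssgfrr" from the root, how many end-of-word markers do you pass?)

Check each prefix of "rgffgssgfrr" against the stored set — each match is an end-marker on the path.
Prefixes of the query that are stored words: "rgff", "rgffg", "rgffgssgfrr"
Count: 3

3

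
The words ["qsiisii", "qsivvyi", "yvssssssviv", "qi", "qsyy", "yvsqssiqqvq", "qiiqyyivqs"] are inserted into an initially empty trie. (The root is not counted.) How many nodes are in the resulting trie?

Trace insertions, counting only characters that open a new branch:
  "qsiisii" → 7 new (q, s, i, i, s, i, i)
  "qsivvyi" → prefix "qsi" already present; 4 new (v, v, y, i)
  "yvssssssviv" → 11 new (y, v, s, s, s, s, s, s, v, i, v)
  "qi" → prefix "q" already present; 1 new (i)
  "qsyy" → prefix "qs" already present; 2 new (y, y)
  "yvsqssiqqvq" → prefix "yvs" already present; 8 new (q, s, s, i, q, q, v, q)
  "qiiqyyivqs" → prefix "qi" already present; 8 new (i, q, y, y, i, v, q, s)
Total nodes = 7 + 4 + 11 + 1 + 2 + 8 + 8 = 41

41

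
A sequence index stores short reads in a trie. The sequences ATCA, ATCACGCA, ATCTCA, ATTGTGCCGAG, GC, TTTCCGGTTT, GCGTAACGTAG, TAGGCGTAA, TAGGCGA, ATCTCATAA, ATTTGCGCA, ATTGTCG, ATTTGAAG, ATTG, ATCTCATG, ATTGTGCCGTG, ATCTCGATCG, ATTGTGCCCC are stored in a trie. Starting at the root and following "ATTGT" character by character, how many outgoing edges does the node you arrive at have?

2

Walk "ATTGT" from the root, arriving at one node.
Characters that immediately follow "ATTGT" among the stored strings: {C, G}.
That node has 2 child edges.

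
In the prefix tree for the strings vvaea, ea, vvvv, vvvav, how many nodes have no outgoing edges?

A leaf is a node with no children — equivalently, the end of a word that is not a proper prefix of any other stored word.
Those words: "ea", "vvaea", "vvvav", "vvvv"
Leaf count: 4

4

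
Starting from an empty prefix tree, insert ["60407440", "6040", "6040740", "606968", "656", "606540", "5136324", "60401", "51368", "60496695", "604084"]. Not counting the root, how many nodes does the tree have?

34

Insert word by word; a character creates a node only if that edge doesn't already exist:
  "60407440" → 8 new (6, 0, 4, 0, 7, 4, 4, 0)
  "6040" → prefix "6040" already present; 0 new (none)
  "6040740" → prefix "604074" already present; 1 new (0)
  "606968" → prefix "60" already present; 4 new (6, 9, 6, 8)
  "656" → prefix "6" already present; 2 new (5, 6)
  "606540" → prefix "606" already present; 3 new (5, 4, 0)
  "5136324" → 7 new (5, 1, 3, 6, 3, 2, 4)
  "60401" → prefix "6040" already present; 1 new (1)
  "51368" → prefix "5136" already present; 1 new (8)
  "60496695" → prefix "604" already present; 5 new (9, 6, 6, 9, 5)
  "604084" → prefix "6040" already present; 2 new (8, 4)
Total nodes = 8 + 0 + 1 + 4 + 2 + 3 + 7 + 1 + 1 + 5 + 2 = 34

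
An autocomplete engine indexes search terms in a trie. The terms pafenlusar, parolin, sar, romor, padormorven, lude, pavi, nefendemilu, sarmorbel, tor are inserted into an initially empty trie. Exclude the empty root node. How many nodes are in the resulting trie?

Insert word by word; a character creates a node only if that edge doesn't already exist:
  "pafenlusar" → 10 new (p, a, f, e, n, l, u, s, a, r)
  "parolin" → prefix "pa" already present; 5 new (r, o, l, i, n)
  "sar" → 3 new (s, a, r)
  "romor" → 5 new (r, o, m, o, r)
  "padormorven" → prefix "pa" already present; 9 new (d, o, r, m, o, r, v, e, n)
  "lude" → 4 new (l, u, d, e)
  "pavi" → prefix "pa" already present; 2 new (v, i)
  "nefendemilu" → 11 new (n, e, f, e, n, d, e, m, i, l, u)
  "sarmorbel" → prefix "sar" already present; 6 new (m, o, r, b, e, l)
  "tor" → 3 new (t, o, r)
Total nodes = 10 + 5 + 3 + 5 + 9 + 4 + 2 + 11 + 6 + 3 = 58

58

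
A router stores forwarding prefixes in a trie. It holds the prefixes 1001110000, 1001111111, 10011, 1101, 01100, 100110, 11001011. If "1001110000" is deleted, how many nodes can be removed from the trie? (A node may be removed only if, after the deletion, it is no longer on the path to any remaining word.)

After clearing the end-marker at "1001110000", prune upward until reaching a node still needed by another word.
The suffix "0000" (4 nodes) is used only by "1001110000"; the node for "100111" still has the child "1", so pruning stops there.
Nodes removed: 4

4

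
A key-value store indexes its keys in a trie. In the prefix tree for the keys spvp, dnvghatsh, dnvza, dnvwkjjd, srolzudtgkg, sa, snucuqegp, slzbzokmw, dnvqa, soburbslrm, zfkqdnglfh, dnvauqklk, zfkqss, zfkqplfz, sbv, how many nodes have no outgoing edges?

15

A leaf is a node with no children — equivalently, the end of a word that is not a proper prefix of any other stored word.
Those words: "dnvauqklk", "dnvghatsh", "dnvqa", "dnvwkjjd", "dnvza", "sa", "sbv", "slzbzokmw", "snucuqegp", "soburbslrm", "spvp", "srolzudtgkg", "zfkqdnglfh", "zfkqplfz", "zfkqss"
Leaf count: 15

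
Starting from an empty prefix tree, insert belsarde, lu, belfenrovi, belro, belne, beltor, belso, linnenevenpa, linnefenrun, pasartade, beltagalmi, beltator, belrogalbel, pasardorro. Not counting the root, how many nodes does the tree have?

71

Count nodes per top-level branch (shared prefixes stored once):
  'b'-branch (belfenrovi, belne, belro, belrogalbel, belsarde, belso, beltagalmi, beltator, beltor): 38 nodes
  'l'-branch (linnefenrun, linnenevenpa, lu): 19 nodes
  'p'-branch (pasardorro, pasartade): 14 nodes
Sum: 71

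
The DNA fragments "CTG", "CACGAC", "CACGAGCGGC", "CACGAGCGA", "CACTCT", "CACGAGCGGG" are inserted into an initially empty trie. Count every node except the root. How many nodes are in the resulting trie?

18

Count nodes per top-level branch (shared prefixes stored once):
  'C'-branch (CACGAC, CACGAGCGA, CACGAGCGGC, CACGAGCGGG, CACTCT, CTG): 18 nodes
Sum: 18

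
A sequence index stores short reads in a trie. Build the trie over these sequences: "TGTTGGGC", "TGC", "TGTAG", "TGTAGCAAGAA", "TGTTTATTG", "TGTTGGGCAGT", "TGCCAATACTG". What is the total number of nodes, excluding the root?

33

Count nodes per top-level branch (shared prefixes stored once):
  'T'-branch (TGC, TGCCAATACTG, TGTAG, TGTAGCAAGAA, TGTTGGGC, TGTTGGGCAGT, TGTTTATTG): 33 nodes
Sum: 33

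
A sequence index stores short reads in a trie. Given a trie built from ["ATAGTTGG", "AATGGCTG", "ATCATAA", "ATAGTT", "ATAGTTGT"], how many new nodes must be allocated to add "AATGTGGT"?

4

Walking "AATGTGGT" from the root, the first 4 characters ("AATG") follow existing edges; "T" is the first miss.
Each of the 4 remaining characters creates one node.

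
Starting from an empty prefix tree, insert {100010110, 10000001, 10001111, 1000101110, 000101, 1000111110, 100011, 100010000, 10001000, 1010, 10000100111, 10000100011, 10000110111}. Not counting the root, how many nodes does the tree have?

Trace insertions, counting only characters that open a new branch:
  "100010110" → 9 new (1, 0, 0, 0, 1, 0, 1, 1, 0)
  "10000001" → prefix "1000" already present; 4 new (0, 0, 0, 1)
  "10001111" → prefix "10001" already present; 3 new (1, 1, 1)
  "1000101110" → prefix "10001011" already present; 2 new (1, 0)
  "000101" → 6 new (0, 0, 0, 1, 0, 1)
  "1000111110" → prefix "10001111" already present; 2 new (1, 0)
  "100011" → prefix "100011" already present; 0 new (none)
  "100010000" → prefix "100010" already present; 3 new (0, 0, 0)
  "10001000" → prefix "10001000" already present; 0 new (none)
  "1010" → prefix "10" already present; 2 new (1, 0)
  "10000100111" → prefix "10000" already present; 6 new (1, 0, 0, 1, 1, 1)
  "10000100011" → prefix "10000100" already present; 3 new (0, 1, 1)
  "10000110111" → prefix "100001" already present; 5 new (1, 0, 1, 1, 1)
Total nodes = 9 + 4 + 3 + 2 + 6 + 2 + 0 + 3 + 0 + 2 + 6 + 3 + 5 = 45

45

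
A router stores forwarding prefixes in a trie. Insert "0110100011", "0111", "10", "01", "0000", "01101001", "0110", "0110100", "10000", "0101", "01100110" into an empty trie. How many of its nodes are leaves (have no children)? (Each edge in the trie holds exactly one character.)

A leaf is a node with no children — equivalently, the end of a word that is not a proper prefix of any other stored word.
Those words: "0000", "0101", "01100110", "0110100011", "01101001", "0111", "10000"
Leaf count: 7

7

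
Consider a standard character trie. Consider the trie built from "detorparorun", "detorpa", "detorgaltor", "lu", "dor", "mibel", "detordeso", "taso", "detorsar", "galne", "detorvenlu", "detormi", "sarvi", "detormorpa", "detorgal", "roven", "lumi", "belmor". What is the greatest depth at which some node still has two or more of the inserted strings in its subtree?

Look for the deepest trie node that still has at least two words in its subtree.
"detorgal" and "detorgaltor" agree on "detorgal" (8 characters) before diverging; nothing deeper is shared.
Longest shared-prefix length: 8

8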